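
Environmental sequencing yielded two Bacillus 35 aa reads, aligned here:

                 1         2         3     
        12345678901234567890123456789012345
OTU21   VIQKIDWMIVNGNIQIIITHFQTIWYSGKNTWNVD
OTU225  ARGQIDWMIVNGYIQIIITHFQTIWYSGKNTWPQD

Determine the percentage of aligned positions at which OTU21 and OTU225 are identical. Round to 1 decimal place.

80.0%

The sequences differ at positions 1 (V/A), 2 (I/R), 3 (Q/G), 4 (K/Q), 13 (N/Y), 33 (N/P), 34 (V/Q).
28 of the 35 sites match, so the percent identity is 28/35 × 100 = 80.0%.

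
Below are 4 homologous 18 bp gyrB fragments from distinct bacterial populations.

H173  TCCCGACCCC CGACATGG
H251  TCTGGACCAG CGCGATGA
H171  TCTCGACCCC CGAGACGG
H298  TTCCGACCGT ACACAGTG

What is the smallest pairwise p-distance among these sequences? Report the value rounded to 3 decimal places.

Pairwise Hamming distances:
  H173 vs H251: 7
  H173 vs H171: 3
  H173 vs H298: 7
  H251 vs H171: 6
  H251 vs H298: 12
  H171 vs H298: 9
The smallest is 3 mismatches, between H173 and H171; p = 3/18 = 0.167.

0.167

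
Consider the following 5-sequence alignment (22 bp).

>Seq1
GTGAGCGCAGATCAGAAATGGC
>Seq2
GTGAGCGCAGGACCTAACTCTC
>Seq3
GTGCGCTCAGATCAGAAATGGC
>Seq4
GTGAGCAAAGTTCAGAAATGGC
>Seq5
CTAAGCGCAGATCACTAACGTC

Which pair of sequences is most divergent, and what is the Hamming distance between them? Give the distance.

10

Pairwise Hamming distances:
  Seq1 vs Seq2: 7
  Seq1 vs Seq3: 2
  Seq1 vs Seq4: 3
  Seq1 vs Seq5: 6
  Seq2 vs Seq3: 9
  Seq2 vs Seq4: 9
  Seq2 vs Seq5: 10
  Seq3 vs Seq4: 4
  Seq3 vs Seq5: 8
  Seq4 vs Seq5: 9
The largest is 10, between Seq2 and Seq5.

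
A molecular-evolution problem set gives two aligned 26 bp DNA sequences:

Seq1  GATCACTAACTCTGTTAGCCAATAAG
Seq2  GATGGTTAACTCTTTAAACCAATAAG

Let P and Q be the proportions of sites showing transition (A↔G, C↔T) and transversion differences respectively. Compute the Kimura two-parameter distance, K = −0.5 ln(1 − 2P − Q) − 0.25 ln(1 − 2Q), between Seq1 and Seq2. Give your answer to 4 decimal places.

0.2780

Differing sites — 4:C/G (Tv); 5:A/G (Ti); 6:C/T (Ti); 14:G/T (Tv); 16:T/A (Tv); 18:G/A (Ti).
Of the 6 differences, 3 transitions and 3 transversions over 26 sites: P = 3/26 = 0.115385, Q = 3/26 = 0.115385.
d = −0.5·ln(0.653845) − 0.25·ln(0.769230) = −0.5·(-0.424885) − 0.25·(-0.262365) = 0.2780.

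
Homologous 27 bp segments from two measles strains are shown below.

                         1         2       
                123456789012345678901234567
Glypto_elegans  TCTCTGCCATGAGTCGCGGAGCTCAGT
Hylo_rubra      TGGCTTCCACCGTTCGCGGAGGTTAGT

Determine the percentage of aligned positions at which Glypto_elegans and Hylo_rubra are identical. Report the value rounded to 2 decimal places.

Differing sites — 2:C/G; 3:T/G; 6:G/T; 10:T/C; 11:G/C; 12:A/G; 13:G/T; 22:C/G; 24:C/T.
18 of the 27 sites match, so the percent identity is 18/27 × 100 = 66.67%.

66.67%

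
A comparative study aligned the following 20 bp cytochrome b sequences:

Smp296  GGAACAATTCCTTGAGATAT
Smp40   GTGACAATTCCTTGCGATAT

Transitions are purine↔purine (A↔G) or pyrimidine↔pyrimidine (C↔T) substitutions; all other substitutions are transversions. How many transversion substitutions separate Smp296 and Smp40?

2

Differing sites — 2:G/T (Tv); 3:A/G (Ti); 15:A/C (Tv).
Of the 3 differences, 1 transition and 2 transversions, so the answer is 2.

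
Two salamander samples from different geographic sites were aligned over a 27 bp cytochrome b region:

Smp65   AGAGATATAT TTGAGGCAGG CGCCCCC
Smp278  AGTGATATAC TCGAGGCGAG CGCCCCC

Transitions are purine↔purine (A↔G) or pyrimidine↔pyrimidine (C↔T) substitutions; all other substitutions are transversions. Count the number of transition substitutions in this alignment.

4

Mismatches occur at site 3 (A/T, transversion), site 10 (T/C, transition), site 12 (T/C, transition), site 18 (A/G, transition), site 19 (G/A, transition).
Of the 5 differences, 4 transitions and 1 transversion, so the answer is 4.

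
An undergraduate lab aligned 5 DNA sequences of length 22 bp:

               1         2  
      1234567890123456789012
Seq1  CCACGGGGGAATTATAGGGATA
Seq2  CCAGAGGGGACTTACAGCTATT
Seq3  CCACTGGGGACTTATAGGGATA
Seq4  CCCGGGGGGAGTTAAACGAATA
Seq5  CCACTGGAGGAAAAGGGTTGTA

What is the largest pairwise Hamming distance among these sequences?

14

Pairwise Hamming distances:
  Seq1 vs Seq2: 7
  Seq1 vs Seq3: 2
  Seq1 vs Seq4: 6
  Seq1 vs Seq5: 10
  Seq2 vs Seq3: 6
  Seq2 vs Seq4: 8
  Seq2 vs Seq5: 12
  Seq3 vs Seq4: 7
  Seq3 vs Seq5: 10
  Seq4 vs Seq5: 14
The largest is 14, between Seq4 and Seq5.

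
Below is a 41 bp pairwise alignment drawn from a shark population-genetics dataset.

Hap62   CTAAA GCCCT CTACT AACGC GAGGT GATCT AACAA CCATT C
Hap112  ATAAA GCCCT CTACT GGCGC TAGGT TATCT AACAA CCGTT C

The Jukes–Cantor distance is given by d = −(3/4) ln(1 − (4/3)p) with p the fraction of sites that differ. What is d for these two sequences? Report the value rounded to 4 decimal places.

0.1628

Mismatches occur at site 1 (C→A), site 16 (A→G), site 17 (A→G), site 21 (G→T), site 26 (G→T), site 38 (A→G).
p = 6/41 = 0.146341.
d = −0.75 · ln(1 − (4/3)·0.146341) = −0.75 · ln(0.804879) = −0.75 · (-0.217063) = 0.1628.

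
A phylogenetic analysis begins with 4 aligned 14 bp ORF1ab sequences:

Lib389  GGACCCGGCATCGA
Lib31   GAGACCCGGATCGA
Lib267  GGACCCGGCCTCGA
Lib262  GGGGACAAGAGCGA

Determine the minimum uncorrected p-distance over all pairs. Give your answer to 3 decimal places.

Pairwise Hamming distances:
  Lib389 vs Lib31: 5
  Lib389 vs Lib267: 1
  Lib389 vs Lib262: 7
  Lib31 vs Lib267: 6
  Lib31 vs Lib262: 6
  Lib267 vs Lib262: 8
The smallest is 1 mismatch, between Lib389 and Lib267; p = 1/14 = 0.071.

0.071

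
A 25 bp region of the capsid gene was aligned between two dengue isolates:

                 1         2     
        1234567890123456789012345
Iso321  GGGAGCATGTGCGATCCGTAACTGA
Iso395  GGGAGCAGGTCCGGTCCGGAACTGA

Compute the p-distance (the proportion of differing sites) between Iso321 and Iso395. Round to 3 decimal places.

The sequences differ at positions 8 (T/G), 11 (G/C), 14 (A/G), 19 (T/G).
There are 4 differences over 25 sites, so p = 4/25 = 0.160.

0.160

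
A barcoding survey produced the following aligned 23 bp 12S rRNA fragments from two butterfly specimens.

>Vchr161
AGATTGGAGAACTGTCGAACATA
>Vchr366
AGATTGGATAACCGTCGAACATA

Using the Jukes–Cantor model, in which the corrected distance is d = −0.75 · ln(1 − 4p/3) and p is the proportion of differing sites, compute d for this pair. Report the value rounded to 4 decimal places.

0.0924

The sequences differ at positions 9 (G/T), 13 (T/C).
p = 2/23 = 0.086957.
d = −0.75 · ln(1 − (4/3)·0.086957) = −0.75 · ln(0.884057) = −0.75 · (-0.123234) = 0.0924.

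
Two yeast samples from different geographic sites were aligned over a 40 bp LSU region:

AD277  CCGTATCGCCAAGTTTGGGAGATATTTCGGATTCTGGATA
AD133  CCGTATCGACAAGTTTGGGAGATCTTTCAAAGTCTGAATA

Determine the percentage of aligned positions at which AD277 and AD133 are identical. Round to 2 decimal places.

Differing sites — 9:C/A; 24:A/C; 29:G/A; 30:G/A; 32:T/G; 37:G/A.
34 of the 40 sites match, so the percent identity is 34/40 × 100 = 85.00%.

85.00%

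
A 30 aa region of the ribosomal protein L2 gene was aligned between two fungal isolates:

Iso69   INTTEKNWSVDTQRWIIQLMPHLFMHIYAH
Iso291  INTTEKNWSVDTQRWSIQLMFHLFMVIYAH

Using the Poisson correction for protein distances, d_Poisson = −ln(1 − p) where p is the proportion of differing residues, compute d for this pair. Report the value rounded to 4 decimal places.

Mismatches occur at site 16 (I↔S), site 21 (P↔F), site 26 (H↔V).
p = 3/30 = 0.100000.
d = −ln(1 − 0.100000) = −ln(0.900000) = 0.1054.

0.1054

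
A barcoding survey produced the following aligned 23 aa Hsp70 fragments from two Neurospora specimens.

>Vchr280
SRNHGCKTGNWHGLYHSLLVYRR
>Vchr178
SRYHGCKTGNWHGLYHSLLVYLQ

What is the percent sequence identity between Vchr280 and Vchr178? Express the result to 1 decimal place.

87.0%

Mismatches occur at site 3 (N/Y), site 22 (R/L), site 23 (R/Q).
20 of the 23 sites match, so the percent identity is 20/23 × 100 = 87.0%.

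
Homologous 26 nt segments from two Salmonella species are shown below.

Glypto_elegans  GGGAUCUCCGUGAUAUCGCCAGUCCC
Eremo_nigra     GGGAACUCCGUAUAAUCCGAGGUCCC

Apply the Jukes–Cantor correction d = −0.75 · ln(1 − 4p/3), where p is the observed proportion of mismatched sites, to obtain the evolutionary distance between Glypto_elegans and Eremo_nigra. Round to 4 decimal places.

0.3961

Differing sites — 5:U/A; 12:G/A; 13:A/U; 14:U/A; 18:G/C; 19:C/G; 20:C/A; 21:A/G.
p = 8/26 = 0.307692.
d = −0.75 · ln(1 − (4/3)·0.307692) = −0.75 · ln(0.589744) = −0.75 · (-0.528067) = 0.3961.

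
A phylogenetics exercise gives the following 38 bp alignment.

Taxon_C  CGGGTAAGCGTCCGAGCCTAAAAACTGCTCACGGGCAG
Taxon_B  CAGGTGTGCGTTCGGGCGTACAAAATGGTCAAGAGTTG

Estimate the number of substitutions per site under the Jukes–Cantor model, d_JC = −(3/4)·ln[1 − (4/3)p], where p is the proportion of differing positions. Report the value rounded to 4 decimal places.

0.4568

The sequences differ at positions 2 (G/A), 6 (A/G), 7 (A/T), 12 (C/T), 15 (A/G), 18 (C/G), 21 (A/C), 25 (C/A), 28 (C/G), 32 (C/A), 34 (G/A), 36 (C/T), 37 (A/T).
p = 13/38 = 0.342105.
d = −0.75 · ln(1 − (4/3)·0.342105) = −0.75 · ln(0.543860) = −0.75 · (-0.609063) = 0.4568.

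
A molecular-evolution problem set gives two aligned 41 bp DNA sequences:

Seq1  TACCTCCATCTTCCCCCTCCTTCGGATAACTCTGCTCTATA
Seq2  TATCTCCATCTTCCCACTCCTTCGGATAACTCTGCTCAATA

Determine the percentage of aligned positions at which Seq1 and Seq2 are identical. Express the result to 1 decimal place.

92.7%

Mismatches occur at site 3 (C→T), site 16 (C→A), site 38 (T→A).
38 of the 41 sites match, so the percent identity is 38/41 × 100 = 92.7%.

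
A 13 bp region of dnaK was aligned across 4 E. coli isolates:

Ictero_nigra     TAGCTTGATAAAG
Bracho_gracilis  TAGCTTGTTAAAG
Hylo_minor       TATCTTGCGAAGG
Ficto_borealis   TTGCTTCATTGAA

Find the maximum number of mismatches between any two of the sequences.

Pairwise Hamming distances:
  Ictero_nigra vs Bracho_gracilis: 1
  Ictero_nigra vs Hylo_minor: 4
  Ictero_nigra vs Ficto_borealis: 5
  Bracho_gracilis vs Hylo_minor: 4
  Bracho_gracilis vs Ficto_borealis: 6
  Hylo_minor vs Ficto_borealis: 9
The largest is 9, between Hylo_minor and Ficto_borealis.

9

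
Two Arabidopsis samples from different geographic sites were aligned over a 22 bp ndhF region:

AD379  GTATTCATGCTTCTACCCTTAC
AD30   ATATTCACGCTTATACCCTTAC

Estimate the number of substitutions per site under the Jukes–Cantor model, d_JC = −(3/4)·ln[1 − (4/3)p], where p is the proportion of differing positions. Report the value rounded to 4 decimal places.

Mismatches occur at site 1 (G→A), site 8 (T→C), site 13 (C→A).
p = 3/22 = 0.136364.
d = −0.75 · ln(1 − (4/3)·0.136364) = −0.75 · ln(0.818181) = −0.75 · (-0.200672) = 0.1505.

0.1505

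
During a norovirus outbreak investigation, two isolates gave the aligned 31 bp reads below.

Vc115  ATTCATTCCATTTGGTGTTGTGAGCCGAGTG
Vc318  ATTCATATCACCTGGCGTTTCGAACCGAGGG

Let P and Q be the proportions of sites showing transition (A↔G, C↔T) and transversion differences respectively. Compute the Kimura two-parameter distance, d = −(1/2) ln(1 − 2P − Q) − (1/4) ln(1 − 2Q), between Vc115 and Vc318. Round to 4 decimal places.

Differing sites — 7:T/A (Tv); 8:C/T (Ti); 11:T/C (Ti); 12:T/C (Ti); 16:T/C (Ti); 20:G/T (Tv); 21:T/C (Ti); 24:G/A (Ti); 30:T/G (Tv).
Of the 9 differences, 6 transitions and 3 transversions over 31 sites: P = 6/31 = 0.193548, Q = 3/31 = 0.096774.
d = −0.5·ln(0.516130) − 0.25·ln(0.806452) = −0.5·(-0.661397) − 0.25·(-0.215111) = 0.3845.

0.3845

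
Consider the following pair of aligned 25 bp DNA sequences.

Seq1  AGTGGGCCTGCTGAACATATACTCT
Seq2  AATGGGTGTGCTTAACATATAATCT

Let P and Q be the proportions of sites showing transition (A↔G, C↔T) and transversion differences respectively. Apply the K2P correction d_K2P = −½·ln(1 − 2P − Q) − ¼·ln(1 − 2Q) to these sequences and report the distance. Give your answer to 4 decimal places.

0.2329

Mismatches occur at site 2 (G→A, transition), site 7 (C→T, transition), site 8 (C→G, transversion), site 13 (G→T, transversion), site 22 (C→A, transversion).
Of the 5 differences, 2 transitions and 3 transversions over 25 sites: P = 2/25 = 0.080000, Q = 3/25 = 0.120000.
d = −0.5·ln(0.720000) − 0.25·ln(0.760000) = −0.5·(-0.328504) − 0.25·(-0.274437) = 0.2329.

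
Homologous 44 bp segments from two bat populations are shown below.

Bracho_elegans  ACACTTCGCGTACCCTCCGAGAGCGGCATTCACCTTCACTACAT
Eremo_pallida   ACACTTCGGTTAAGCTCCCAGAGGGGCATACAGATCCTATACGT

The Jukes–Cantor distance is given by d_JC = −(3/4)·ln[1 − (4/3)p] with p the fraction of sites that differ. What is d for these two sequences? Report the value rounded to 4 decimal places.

Mismatches occur at site 9 (C/G), site 10 (G/T), site 13 (C/A), site 14 (C/G), site 19 (G/C), site 24 (C/G), site 30 (T/A), site 33 (C/G), site 34 (C/A), site 36 (T/C), site 38 (A/T), site 39 (C/A), site 43 (A/G).
p = 13/44 = 0.295455.
d = −0.75 · ln(1 − (4/3)·0.295455) = −0.75 · ln(0.606060) = −0.75 · (-0.500776) = 0.3756.

0.3756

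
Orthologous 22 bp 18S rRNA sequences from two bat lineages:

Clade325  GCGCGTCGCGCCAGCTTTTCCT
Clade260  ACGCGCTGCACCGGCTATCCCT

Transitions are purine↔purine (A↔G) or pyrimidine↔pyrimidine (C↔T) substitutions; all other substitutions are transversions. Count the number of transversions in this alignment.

Differing sites — 1:G/A (Ti); 6:T/C (Ti); 7:C/T (Ti); 10:G/A (Ti); 13:A/G (Ti); 17:T/A (Tv); 19:T/C (Ti).
Of the 7 differences, 6 transitions and 1 transversion, so the answer is 1.

1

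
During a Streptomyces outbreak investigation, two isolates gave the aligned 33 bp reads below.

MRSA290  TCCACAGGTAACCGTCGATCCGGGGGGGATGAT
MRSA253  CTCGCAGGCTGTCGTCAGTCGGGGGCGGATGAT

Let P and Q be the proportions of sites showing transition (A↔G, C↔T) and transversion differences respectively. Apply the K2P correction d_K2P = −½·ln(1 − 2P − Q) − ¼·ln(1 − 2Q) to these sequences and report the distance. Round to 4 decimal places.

Differing sites — 1:T/C (Ti); 2:C/T (Ti); 4:A/G (Ti); 9:T/C (Ti); 10:A/T (Tv); 11:A/G (Ti); 12:C/T (Ti); 17:G/A (Ti); 18:A/G (Ti); 21:C/G (Tv); 26:G/C (Tv).
Of the 11 differences, 8 transitions and 3 transversions over 33 sites: P = 8/33 = 0.242424, Q = 3/33 = 0.090909.
d = −0.5·ln(0.424243) − 0.25·ln(0.818182) = −0.5·(-0.857449) − 0.25·(-0.200670) = 0.4789.

0.4789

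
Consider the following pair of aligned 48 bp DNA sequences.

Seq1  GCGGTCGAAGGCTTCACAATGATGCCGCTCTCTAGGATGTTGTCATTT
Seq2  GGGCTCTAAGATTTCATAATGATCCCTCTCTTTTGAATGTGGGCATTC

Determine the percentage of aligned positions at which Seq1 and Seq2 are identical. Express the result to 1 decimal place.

70.8%

The sequences differ at positions 2 (C/G), 4 (G/C), 7 (G/T), 11 (G/A), 12 (C/T), 17 (C/T), 24 (G/C), 27 (G/T), 32 (C/T), 34 (A/T), 36 (G/A), 41 (T/G), 43 (T/G), 48 (T/C).
34 of the 48 sites match, so the percent identity is 34/48 × 100 = 70.8%.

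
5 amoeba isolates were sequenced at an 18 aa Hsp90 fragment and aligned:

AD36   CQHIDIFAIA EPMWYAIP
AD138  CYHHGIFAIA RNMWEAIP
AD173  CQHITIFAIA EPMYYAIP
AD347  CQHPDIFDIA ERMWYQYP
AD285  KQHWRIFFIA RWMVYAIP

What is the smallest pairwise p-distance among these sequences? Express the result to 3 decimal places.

0.111

Pairwise Hamming distances:
  AD36 vs AD138: 6
  AD36 vs AD173: 2
  AD36 vs AD347: 5
  AD36 vs AD285: 7
  AD138 vs AD173: 7
  AD138 vs AD347: 9
  AD138 vs AD285: 8
  AD173 vs AD347: 7
  AD173 vs AD285: 7
  AD347 vs AD285: 9
The smallest is 2 mismatches, between AD36 and AD173; p = 2/18 = 0.111.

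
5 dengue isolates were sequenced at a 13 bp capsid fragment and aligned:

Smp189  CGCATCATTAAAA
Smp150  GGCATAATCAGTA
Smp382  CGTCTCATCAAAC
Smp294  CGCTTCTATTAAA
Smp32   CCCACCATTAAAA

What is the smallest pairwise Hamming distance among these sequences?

Pairwise Hamming distances:
  Smp189 vs Smp150: 5
  Smp189 vs Smp382: 4
  Smp189 vs Smp294: 4
  Smp189 vs Smp32: 2
  Smp150 vs Smp382: 7
  Smp150 vs Smp294: 9
  Smp150 vs Smp32: 7
  Smp382 vs Smp294: 7
  Smp382 vs Smp32: 6
  Smp294 vs Smp32: 6
The smallest is 2, between Smp189 and Smp32.

2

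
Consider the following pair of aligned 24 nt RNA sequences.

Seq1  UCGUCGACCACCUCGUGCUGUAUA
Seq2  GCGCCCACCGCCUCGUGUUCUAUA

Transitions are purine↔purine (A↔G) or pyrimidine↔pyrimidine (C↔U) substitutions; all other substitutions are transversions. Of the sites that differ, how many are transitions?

The sequences differ at positions 1 (U/G, transversion), 4 (U/C, transition), 6 (G/C, transversion), 10 (A/G, transition), 18 (C/U, transition), 20 (G/C, transversion).
Of the 6 differences, 3 transitions and 3 transversions, so the answer is 3.

3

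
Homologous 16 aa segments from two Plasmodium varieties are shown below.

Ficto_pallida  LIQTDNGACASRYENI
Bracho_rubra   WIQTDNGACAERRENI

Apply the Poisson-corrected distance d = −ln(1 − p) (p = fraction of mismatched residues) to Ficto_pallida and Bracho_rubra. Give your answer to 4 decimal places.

Mismatches occur at site 1 (L→W), site 11 (S→E), site 13 (Y→R).
p = 3/16 = 0.187500.
d = −ln(1 − 0.187500) = −ln(0.812500) = 0.2076.

0.2076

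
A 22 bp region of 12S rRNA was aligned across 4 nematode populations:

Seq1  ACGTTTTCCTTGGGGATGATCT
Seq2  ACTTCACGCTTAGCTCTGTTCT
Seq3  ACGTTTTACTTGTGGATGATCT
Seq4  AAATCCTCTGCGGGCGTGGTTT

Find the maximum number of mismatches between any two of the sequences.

Pairwise Hamming distances:
  Seq1 vs Seq2: 10
  Seq1 vs Seq3: 2
  Seq1 vs Seq4: 11
  Seq2 vs Seq3: 11
  Seq2 vs Seq4: 14
  Seq3 vs Seq4: 13
The largest is 14, between Seq2 and Seq4.

14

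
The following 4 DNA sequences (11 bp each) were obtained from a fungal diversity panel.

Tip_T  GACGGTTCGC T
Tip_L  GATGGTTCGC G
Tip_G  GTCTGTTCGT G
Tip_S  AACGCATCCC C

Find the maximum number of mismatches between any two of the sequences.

8

Pairwise Hamming distances:
  Tip_T vs Tip_L: 2
  Tip_T vs Tip_G: 4
  Tip_T vs Tip_S: 5
  Tip_L vs Tip_G: 4
  Tip_L vs Tip_S: 6
  Tip_G vs Tip_S: 8
The largest is 8, between Tip_G and Tip_S.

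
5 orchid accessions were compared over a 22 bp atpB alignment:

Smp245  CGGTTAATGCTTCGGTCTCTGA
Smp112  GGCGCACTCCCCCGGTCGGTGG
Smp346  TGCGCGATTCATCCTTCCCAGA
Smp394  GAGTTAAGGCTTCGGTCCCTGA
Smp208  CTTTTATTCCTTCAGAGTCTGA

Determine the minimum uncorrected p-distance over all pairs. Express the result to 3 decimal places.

0.182

Pairwise Hamming distances:
  Smp245 vs Smp112: 11
  Smp245 vs Smp346: 11
  Smp245 vs Smp394: 4
  Smp245 vs Smp208: 7
  Smp112 vs Smp346: 12
  Smp112 vs Smp394: 12
  Smp112 vs Smp208: 14
  Smp346 vs Smp394: 12
  Smp346 vs Smp208: 15
  Smp394 vs Smp208: 10
The smallest is 4 mismatches, between Smp245 and Smp394; p = 4/22 = 0.182.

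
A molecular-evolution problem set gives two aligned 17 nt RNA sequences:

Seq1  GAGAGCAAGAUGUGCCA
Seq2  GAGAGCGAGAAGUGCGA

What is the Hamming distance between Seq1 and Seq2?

Differing sites — 7:A/G; 11:U/A; 16:C/G.
That gives 3 mismatches out of 17 aligned sites, so the Hamming distance is 3.

3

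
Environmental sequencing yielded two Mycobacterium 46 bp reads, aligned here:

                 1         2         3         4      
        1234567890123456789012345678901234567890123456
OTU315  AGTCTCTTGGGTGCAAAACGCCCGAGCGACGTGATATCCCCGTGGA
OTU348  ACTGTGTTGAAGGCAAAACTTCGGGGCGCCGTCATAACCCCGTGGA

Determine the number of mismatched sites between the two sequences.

Mismatches occur at site 2 (G/C), site 4 (C/G), site 6 (C/G), site 10 (G/A), site 11 (G/A), site 12 (T/G), site 20 (G/T), site 21 (C/T), site 23 (C/G), site 25 (A/G), site 29 (A/C), site 33 (G/C), site 37 (T/A).
That gives 13 mismatches out of 46 aligned sites, so the Hamming distance is 13.

13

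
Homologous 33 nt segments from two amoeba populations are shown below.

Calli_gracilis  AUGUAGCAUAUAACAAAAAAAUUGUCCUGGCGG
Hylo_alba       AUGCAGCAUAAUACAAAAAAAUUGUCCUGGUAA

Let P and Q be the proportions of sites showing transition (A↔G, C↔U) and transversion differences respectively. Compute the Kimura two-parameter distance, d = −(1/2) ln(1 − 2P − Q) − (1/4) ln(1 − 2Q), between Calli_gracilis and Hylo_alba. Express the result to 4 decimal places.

0.2128

Differing sites — 4:U/C (Ti); 11:U/A (Tv); 12:A/U (Tv); 31:C/U (Ti); 32:G/A (Ti); 33:G/A (Ti).
Of the 6 differences, 4 transitions and 2 transversions over 33 sites: P = 4/33 = 0.121212, Q = 2/33 = 0.060606.
d = −0.5·ln(0.696970) − 0.25·ln(0.878788) = −0.5·(-0.361013) − 0.25·(-0.129212) = 0.2128.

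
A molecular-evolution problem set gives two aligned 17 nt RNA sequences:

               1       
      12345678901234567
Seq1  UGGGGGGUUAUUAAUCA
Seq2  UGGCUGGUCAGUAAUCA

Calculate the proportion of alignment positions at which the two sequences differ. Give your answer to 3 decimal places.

The sequences differ at positions 4 (G/C), 5 (G/U), 9 (U/C), 11 (U/G).
There are 4 differences over 17 sites, so p = 4/17 = 0.235.

0.235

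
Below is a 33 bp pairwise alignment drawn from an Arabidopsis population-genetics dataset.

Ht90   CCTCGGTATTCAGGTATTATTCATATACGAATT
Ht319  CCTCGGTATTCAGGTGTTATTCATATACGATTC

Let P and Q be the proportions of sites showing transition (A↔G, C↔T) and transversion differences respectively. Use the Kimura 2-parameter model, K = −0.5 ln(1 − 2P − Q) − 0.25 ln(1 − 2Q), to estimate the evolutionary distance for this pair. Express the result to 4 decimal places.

Differing sites — 16:A/G (Ti); 31:A/T (Tv); 33:T/C (Ti).
Of the 3 differences, 2 transitions and 1 transversion over 33 sites: P = 2/33 = 0.060606, Q = 1/33 = 0.030303.
d = −0.5·ln(0.848485) − 0.25·ln(0.939394) = −0.5·(-0.164303) − 0.25·(-0.062520) = 0.0978.

0.0978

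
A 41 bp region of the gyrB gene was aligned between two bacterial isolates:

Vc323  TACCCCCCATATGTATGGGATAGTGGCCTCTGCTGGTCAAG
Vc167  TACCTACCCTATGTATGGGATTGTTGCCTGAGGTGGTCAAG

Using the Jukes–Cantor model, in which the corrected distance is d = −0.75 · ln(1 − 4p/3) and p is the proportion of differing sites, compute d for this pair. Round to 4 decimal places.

0.2260

Mismatches occur at site 5 (C↔T), site 6 (C↔A), site 9 (A↔C), site 22 (A↔T), site 25 (G↔T), site 30 (C↔G), site 31 (T↔A), site 33 (C↔G).
p = 8/41 = 0.195122.
d = −0.75 · ln(1 − (4/3)·0.195122) = −0.75 · ln(0.739837) = −0.75 · (-0.301325) = 0.2260.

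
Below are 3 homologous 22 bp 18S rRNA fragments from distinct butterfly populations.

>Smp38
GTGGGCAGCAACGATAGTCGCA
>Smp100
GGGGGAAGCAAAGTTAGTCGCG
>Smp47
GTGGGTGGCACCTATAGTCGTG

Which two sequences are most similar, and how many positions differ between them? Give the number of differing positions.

5

Pairwise Hamming distances:
  Smp38 vs Smp100: 5
  Smp38 vs Smp47: 6
  Smp100 vs Smp47: 8
The smallest is 5, between Smp38 and Smp100.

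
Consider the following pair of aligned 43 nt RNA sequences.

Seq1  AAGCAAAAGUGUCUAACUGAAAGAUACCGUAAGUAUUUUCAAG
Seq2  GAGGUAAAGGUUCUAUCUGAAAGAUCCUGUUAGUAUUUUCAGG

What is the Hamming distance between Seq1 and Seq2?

Differing sites — 1:A/G; 4:C/G; 5:A/U; 10:U/G; 11:G/U; 16:A/U; 26:A/C; 28:C/U; 31:A/U; 42:A/G.
That gives 10 mismatches out of 43 aligned sites, so the Hamming distance is 10.

10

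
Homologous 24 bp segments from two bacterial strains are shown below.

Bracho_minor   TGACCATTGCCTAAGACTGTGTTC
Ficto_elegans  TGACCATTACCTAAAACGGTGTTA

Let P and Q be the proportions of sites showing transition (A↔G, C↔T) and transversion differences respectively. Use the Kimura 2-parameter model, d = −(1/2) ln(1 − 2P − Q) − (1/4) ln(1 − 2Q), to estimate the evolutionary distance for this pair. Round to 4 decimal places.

Differing sites — 9:G/A (Ti); 15:G/A (Ti); 18:T/G (Tv); 24:C/A (Tv).
Of the 4 differences, 2 transitions and 2 transversions over 24 sites: P = 2/24 = 0.083333, Q = 2/24 = 0.083333.
d = −0.5·ln(0.750001) − 0.25·ln(0.833334) = −0.5·(-0.287681) − 0.25·(-0.182321) = 0.1894.

0.1894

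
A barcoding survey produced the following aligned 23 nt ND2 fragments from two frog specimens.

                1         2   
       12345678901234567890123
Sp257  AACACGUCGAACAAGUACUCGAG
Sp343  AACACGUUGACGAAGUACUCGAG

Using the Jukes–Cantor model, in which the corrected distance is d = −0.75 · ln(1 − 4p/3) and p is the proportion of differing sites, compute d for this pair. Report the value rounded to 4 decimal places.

Differing sites — 8:C/U; 11:A/C; 12:C/G.
p = 3/23 = 0.130435.
d = −0.75 · ln(1 − (4/3)·0.130435) = −0.75 · ln(0.826087) = −0.75 · (-0.191055) = 0.1433.

0.1433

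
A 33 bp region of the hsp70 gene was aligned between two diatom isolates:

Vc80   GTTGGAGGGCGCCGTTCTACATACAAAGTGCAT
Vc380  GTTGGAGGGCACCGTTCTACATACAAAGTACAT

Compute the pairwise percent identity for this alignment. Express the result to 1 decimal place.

The sequences differ at positions 11 (G/A), 30 (G/A).
31 of the 33 sites match, so the percent identity is 31/33 × 100 = 93.9%.

93.9%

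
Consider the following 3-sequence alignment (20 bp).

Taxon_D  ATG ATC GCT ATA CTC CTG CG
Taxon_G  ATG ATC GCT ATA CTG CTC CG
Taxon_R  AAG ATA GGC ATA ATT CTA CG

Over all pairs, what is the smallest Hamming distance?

2

Pairwise Hamming distances:
  Taxon_D vs Taxon_G: 2
  Taxon_D vs Taxon_R: 7
  Taxon_G vs Taxon_R: 7
The smallest is 2, between Taxon_D and Taxon_G.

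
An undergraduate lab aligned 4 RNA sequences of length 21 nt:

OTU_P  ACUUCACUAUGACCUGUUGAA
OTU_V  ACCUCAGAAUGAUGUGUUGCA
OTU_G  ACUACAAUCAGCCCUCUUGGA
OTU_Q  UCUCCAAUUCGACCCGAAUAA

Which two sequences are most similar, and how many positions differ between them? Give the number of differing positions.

Pairwise Hamming distances:
  OTU_P vs OTU_V: 6
  OTU_P vs OTU_G: 7
  OTU_P vs OTU_Q: 9
  OTU_V vs OTU_G: 11
  OTU_V vs OTU_Q: 14
  OTU_G vs OTU_Q: 11
The smallest is 6, between OTU_P and OTU_V.

6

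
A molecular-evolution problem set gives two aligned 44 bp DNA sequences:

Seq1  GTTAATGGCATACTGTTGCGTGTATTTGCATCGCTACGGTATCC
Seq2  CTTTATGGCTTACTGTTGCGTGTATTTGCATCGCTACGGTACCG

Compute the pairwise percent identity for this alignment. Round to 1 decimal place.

Differing sites — 1:G/C; 4:A/T; 10:A/T; 42:T/C; 44:C/G.
39 of the 44 sites match, so the percent identity is 39/44 × 100 = 88.6%.

88.6%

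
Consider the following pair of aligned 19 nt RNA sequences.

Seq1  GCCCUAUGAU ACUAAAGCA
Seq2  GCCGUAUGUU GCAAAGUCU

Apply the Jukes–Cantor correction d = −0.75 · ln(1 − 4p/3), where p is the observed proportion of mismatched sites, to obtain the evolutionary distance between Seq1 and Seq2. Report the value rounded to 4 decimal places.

0.5068

Differing sites — 4:C/G; 9:A/U; 11:A/G; 13:U/A; 16:A/G; 17:G/U; 19:A/U.
p = 7/19 = 0.368421.
d = −0.75 · ln(1 − (4/3)·0.368421) = −0.75 · ln(0.508772) = −0.75 · (-0.675755) = 0.5068.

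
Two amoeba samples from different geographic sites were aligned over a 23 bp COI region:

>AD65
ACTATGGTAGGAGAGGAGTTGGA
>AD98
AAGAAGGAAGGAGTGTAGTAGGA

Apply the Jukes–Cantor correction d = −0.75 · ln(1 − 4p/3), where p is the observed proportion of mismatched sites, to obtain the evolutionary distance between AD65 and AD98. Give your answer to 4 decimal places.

0.3904

Mismatches occur at site 2 (C↔A), site 3 (T↔G), site 5 (T↔A), site 8 (T↔A), site 14 (A↔T), site 16 (G↔T), site 20 (T↔A).
p = 7/23 = 0.304348.
d = −0.75 · ln(1 − (4/3)·0.304348) = −0.75 · ln(0.594203) = −0.75 · (-0.520534) = 0.3904.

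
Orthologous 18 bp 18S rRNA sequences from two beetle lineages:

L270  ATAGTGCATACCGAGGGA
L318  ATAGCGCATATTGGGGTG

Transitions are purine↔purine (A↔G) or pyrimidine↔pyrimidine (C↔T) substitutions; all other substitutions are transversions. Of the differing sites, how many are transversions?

Mismatches occur at site 5 (T→C, transition), site 11 (C→T, transition), site 12 (C→T, transition), site 14 (A→G, transition), site 17 (G→T, transversion), site 18 (A→G, transition).
Of the 6 differences, 5 transitions and 1 transversion, so the answer is 1.

1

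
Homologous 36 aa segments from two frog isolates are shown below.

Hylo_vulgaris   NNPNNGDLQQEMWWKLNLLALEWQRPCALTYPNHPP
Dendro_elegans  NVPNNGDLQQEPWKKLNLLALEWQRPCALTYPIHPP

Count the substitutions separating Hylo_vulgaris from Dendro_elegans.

4

Mismatches occur at site 2 (N/V), site 12 (M/P), site 14 (W/K), site 33 (N/I).
That gives 4 mismatches out of 36 aligned sites, so the Hamming distance is 4.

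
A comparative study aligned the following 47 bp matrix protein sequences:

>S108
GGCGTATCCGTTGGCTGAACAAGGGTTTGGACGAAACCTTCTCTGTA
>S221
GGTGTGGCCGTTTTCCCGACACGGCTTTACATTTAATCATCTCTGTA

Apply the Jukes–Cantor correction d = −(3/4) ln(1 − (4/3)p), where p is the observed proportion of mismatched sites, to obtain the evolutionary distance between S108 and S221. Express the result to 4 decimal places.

The sequences differ at positions 3 (C/T), 6 (A/G), 7 (T/G), 13 (G/T), 14 (G/T), 16 (T/C), 17 (G/C), 18 (A/G), 22 (A/C), 25 (G/C), 29 (G/A), 30 (G/C), 32 (C/T), 33 (G/T), 34 (A/T), 37 (C/T), 39 (T/A).
p = 17/47 = 0.361702.
d = −0.75 · ln(1 − (4/3)·0.361702) = −0.75 · ln(0.517731) = −0.75 · (-0.658299) = 0.4937.

0.4937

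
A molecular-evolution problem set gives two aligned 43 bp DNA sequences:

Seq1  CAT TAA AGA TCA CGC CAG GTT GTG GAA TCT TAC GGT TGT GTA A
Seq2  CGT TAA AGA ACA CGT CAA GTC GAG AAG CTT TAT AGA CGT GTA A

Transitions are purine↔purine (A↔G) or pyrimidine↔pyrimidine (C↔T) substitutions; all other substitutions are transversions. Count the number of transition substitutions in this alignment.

11

Differing sites — 2:A/G (Ti); 10:T/A (Tv); 15:C/T (Ti); 18:G/A (Ti); 21:T/C (Ti); 23:T/A (Tv); 25:G/A (Ti); 27:A/G (Ti); 28:T/C (Ti); 29:C/T (Ti); 33:C/T (Ti); 34:G/A (Ti); 36:T/A (Tv); 37:T/C (Ti).
Of the 14 differences, 11 transitions and 3 transversions, so the answer is 11.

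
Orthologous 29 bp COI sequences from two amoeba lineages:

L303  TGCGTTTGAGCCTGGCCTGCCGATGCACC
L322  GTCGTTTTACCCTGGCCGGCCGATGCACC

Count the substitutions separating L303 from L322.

Differing sites — 1:T/G; 2:G/T; 8:G/T; 10:G/C; 18:T/G.
That gives 5 mismatches out of 29 aligned sites, so the Hamming distance is 5.

5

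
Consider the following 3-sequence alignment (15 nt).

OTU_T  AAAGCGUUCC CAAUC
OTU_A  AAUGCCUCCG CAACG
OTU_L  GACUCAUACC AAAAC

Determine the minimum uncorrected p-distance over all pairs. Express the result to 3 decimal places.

Pairwise Hamming distances:
  OTU_T vs OTU_A: 6
  OTU_T vs OTU_L: 7
  OTU_A vs OTU_L: 9
The smallest is 6 mismatches, between OTU_T and OTU_A; p = 6/15 = 0.400.

0.400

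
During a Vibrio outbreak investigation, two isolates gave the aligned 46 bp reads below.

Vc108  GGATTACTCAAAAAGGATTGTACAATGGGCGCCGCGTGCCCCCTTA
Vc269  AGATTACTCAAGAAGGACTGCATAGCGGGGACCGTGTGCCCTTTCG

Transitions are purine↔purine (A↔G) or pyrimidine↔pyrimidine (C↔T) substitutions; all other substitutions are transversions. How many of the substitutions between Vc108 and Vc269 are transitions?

13

The sequences differ at positions 1 (G/A, transition), 12 (A/G, transition), 18 (T/C, transition), 21 (T/C, transition), 23 (C/T, transition), 25 (A/G, transition), 26 (T/C, transition), 30 (C/G, transversion), 31 (G/A, transition), 35 (C/T, transition), 42 (C/T, transition), 43 (C/T, transition), 45 (T/C, transition), 46 (A/G, transition).
Of the 14 differences, 13 transitions and 1 transversion, so the answer is 13.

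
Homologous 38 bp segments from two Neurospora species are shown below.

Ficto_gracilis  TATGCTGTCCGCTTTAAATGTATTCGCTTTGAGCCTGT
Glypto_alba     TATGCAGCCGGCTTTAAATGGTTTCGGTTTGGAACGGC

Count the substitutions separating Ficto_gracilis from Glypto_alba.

11

The sequences differ at positions 6 (T/A), 8 (T/C), 10 (C/G), 21 (T/G), 22 (A/T), 27 (C/G), 32 (A/G), 33 (G/A), 34 (C/A), 36 (T/G), 38 (T/C).
That gives 11 mismatches out of 38 aligned sites, so the Hamming distance is 11.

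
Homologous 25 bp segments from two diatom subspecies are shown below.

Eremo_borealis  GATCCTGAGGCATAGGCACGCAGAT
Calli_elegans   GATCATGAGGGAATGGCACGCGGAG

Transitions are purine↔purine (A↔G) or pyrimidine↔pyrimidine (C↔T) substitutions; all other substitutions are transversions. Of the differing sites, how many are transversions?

5

Mismatches occur at site 5 (C↔A, transversion), site 11 (C↔G, transversion), site 13 (T↔A, transversion), site 14 (A↔T, transversion), site 22 (A↔G, transition), site 25 (T↔G, transversion).
Of the 6 differences, 1 transition and 5 transversions, so the answer is 5.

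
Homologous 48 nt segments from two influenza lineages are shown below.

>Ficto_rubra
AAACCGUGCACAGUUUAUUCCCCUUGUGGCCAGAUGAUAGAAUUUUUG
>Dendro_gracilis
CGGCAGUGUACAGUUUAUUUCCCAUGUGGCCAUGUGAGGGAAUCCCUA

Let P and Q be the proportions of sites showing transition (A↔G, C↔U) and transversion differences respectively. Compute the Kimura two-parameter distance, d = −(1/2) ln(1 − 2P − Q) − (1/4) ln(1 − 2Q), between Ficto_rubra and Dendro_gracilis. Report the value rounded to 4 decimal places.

0.4263

The sequences differ at positions 1 (A/C, transversion), 2 (A/G, transition), 3 (A/G, transition), 5 (C/A, transversion), 9 (C/U, transition), 20 (C/U, transition), 24 (U/A, transversion), 33 (G/U, transversion), 34 (A/G, transition), 38 (U/G, transversion), 39 (A/G, transition), 44 (U/C, transition), 45 (U/C, transition), 46 (U/C, transition), 48 (G/A, transition).
Of the 15 differences, 10 transitions and 5 transversions over 48 sites: P = 10/48 = 0.208333, Q = 5/48 = 0.104167.
d = −0.5·ln(0.479167) − 0.25·ln(0.791666) = −0.5·(-0.735706) − 0.25·(-0.233616) = 0.4263.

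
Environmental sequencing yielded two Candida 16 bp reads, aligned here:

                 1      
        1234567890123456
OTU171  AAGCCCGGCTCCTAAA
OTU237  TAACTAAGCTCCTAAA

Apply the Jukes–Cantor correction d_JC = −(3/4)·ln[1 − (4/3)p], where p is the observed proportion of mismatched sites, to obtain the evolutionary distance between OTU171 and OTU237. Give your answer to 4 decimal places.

0.4042

Differing sites — 1:A/T; 3:G/A; 5:C/T; 6:C/A; 7:G/A.
p = 5/16 = 0.312500.
d = −0.75 · ln(1 − (4/3)·0.312500) = −0.75 · ln(0.583333) = −0.75 · (-0.538997) = 0.4042.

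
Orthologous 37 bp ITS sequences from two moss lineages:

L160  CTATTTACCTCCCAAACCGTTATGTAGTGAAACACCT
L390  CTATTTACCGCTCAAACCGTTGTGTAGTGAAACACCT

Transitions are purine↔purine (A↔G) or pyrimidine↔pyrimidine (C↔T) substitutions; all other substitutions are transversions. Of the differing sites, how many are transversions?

The sequences differ at positions 10 (T/G, transversion), 12 (C/T, transition), 22 (A/G, transition).
Of the 3 differences, 2 transitions and 1 transversion, so the answer is 1.

1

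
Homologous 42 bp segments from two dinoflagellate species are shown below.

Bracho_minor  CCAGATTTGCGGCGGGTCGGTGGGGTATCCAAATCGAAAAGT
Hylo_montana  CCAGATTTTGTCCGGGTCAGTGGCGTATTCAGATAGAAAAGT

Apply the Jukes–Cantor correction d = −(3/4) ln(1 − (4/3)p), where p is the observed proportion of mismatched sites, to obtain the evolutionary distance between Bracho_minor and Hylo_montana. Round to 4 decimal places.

0.2524

Mismatches occur at site 9 (G/T), site 10 (C/G), site 11 (G/T), site 12 (G/C), site 19 (G/A), site 24 (G/C), site 29 (C/T), site 32 (A/G), site 35 (C/A).
p = 9/42 = 0.214286.
d = −0.75 · ln(1 − (4/3)·0.214286) = −0.75 · ln(0.714285) = −0.75 · (-0.336473) = 0.2524.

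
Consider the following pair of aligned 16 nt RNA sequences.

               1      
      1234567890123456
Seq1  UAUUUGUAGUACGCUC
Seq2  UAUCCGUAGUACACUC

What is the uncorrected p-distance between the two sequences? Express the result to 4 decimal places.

Differing sites — 4:U/C; 5:U/C; 13:G/A.
There are 3 differences over 16 sites, so p = 3/16 = 0.1875.

0.1875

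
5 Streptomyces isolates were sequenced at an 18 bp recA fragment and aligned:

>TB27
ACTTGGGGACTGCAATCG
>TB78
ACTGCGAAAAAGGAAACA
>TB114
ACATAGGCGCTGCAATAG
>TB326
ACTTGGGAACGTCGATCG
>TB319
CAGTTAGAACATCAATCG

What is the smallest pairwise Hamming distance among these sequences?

Pairwise Hamming distances:
  TB27 vs TB78: 9
  TB27 vs TB114: 5
  TB27 vs TB326: 4
  TB27 vs TB319: 8
  TB78 vs TB114: 12
  TB78 vs TB326: 10
  TB78 vs TB319: 12
  TB114 vs TB326: 8
  TB114 vs TB319: 10
  TB326 vs TB319: 7
The smallest is 4, between TB27 and TB326.

4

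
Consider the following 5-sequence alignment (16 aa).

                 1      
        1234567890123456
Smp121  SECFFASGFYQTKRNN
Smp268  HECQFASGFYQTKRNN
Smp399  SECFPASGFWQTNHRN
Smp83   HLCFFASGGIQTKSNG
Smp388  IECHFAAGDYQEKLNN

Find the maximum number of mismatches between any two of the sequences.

Pairwise Hamming distances:
  Smp121 vs Smp268: 2
  Smp121 vs Smp399: 5
  Smp121 vs Smp83: 6
  Smp121 vs Smp388: 6
  Smp268 vs Smp399: 7
  Smp268 vs Smp83: 6
  Smp268 vs Smp388: 6
  Smp399 vs Smp83: 9
  Smp399 vs Smp388: 10
  Smp83 vs Smp388: 9
The largest is 10, between Smp399 and Smp388.

10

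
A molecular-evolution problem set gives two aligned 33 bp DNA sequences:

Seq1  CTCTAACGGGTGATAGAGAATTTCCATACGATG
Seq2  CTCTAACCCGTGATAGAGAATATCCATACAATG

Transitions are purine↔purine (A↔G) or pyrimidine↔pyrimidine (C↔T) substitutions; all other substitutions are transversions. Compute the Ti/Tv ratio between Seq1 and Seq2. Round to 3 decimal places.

0.333

Mismatches occur at site 8 (G/C, transversion), site 9 (G/C, transversion), site 22 (T/A, transversion), site 30 (G/A, transition).
Of the 4 differences, 1 transition and 3 transversions, so Ti/Tv = 1/3 = 0.333.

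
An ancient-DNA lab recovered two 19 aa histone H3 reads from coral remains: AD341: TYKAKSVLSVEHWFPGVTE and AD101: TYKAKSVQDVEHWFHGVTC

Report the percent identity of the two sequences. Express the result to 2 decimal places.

Differing sites — 8:L/Q; 9:S/D; 15:P/H; 19:E/C.
15 of the 19 sites match, so the percent identity is 15/19 × 100 = 78.95%.

78.95%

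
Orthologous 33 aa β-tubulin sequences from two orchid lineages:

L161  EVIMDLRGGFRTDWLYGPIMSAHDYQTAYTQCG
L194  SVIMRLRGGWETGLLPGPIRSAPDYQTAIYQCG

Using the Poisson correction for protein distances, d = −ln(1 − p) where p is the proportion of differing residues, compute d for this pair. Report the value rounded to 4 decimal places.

Mismatches occur at site 1 (E/S), site 5 (D/R), site 10 (F/W), site 11 (R/E), site 13 (D/G), site 14 (W/L), site 16 (Y/P), site 20 (M/R), site 23 (H/P), site 29 (Y/I), site 30 (T/Y).
p = 11/33 = 0.333333.
d = −ln(1 − 0.333333) = −ln(0.666667) = 0.4055.

0.4055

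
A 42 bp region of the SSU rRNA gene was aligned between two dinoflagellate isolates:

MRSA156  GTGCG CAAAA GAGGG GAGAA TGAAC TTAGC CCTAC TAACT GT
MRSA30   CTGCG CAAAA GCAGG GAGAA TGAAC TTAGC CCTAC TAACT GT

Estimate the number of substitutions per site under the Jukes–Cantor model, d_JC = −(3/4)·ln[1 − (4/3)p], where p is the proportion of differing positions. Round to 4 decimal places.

Mismatches occur at site 1 (G↔C), site 12 (A↔C), site 13 (G↔A).
p = 3/42 = 0.071429.
d = −0.75 · ln(1 − (4/3)·0.071429) = −0.75 · ln(0.904761) = −0.75 · (-0.100084) = 0.0751.

0.0751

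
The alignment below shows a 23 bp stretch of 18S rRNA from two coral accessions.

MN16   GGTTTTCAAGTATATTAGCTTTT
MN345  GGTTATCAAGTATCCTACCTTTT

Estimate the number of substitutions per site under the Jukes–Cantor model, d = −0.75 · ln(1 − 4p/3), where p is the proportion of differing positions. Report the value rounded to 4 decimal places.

Mismatches occur at site 5 (T/A), site 14 (A/C), site 15 (T/C), site 18 (G/C).
p = 4/23 = 0.173913.
d = −0.75 · ln(1 − (4/3)·0.173913) = −0.75 · ln(0.768116) = −0.75 · (-0.263815) = 0.1979.

0.1979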